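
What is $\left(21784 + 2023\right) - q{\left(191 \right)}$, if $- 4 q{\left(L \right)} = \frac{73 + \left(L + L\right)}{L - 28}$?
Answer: $\frac{15522619}{652} \approx 23808.0$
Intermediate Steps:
$q{\left(L \right)} = - \frac{73 + 2 L}{4 \left(-28 + L\right)}$ ($q{\left(L \right)} = - \frac{\left(73 + \left(L + L\right)\right) \frac{1}{L - 28}}{4} = - \frac{\left(73 + 2 L\right) \frac{1}{-28 + L}}{4} = - \frac{\frac{1}{-28 + L} \left(73 + 2 L\right)}{4} = - \frac{73 + 2 L}{4 \left(-28 + L\right)}$)
$\left(21784 + 2023\right) - q{\left(191 \right)} = \left(21784 + 2023\right) - \frac{-73 - 382}{4 \left(-28 + 191\right)} = 23807 - \frac{-73 - 382}{4 \cdot 163} = 23807 - \frac{1}{4} \cdot \frac{1}{163} \left(-455\right) = 23807 - - \frac{455}{652} = 23807 + \frac{455}{652} = \frac{15522619}{652}$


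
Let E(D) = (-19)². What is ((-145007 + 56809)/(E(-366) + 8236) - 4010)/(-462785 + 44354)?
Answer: 34562168/3597251307 ≈ 0.0096079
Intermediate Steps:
E(D) = 361
((-145007 + 56809)/(E(-366) + 8236) - 4010)/(-462785 + 44354) = ((-145007 + 56809)/(361 + 8236) - 4010)/(-462785 + 44354) = (-88198/8597 - 4010)/(-418431) = (-88198*1/8597 - 4010)*(-1/418431) = (-88198/8597 - 4010)*(-1/418431) = -34562168/8597*(-1/418431) = 34562168/3597251307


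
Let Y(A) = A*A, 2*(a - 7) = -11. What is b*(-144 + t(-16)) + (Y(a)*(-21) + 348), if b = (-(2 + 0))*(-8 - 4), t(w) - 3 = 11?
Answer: -11277/4 ≈ -2819.3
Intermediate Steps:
a = 3/2 (a = 7 + (½)*(-11) = 7 - 11/2 = 3/2 ≈ 1.5000)
t(w) = 14 (t(w) = 3 + 11 = 14)
Y(A) = A²
b = 24 (b = -1*2*(-12) = -2*(-12) = 24)
b*(-144 + t(-16)) + (Y(a)*(-21) + 348) = 24*(-144 + 14) + ((3/2)²*(-21) + 348) = 24*(-130) + ((9/4)*(-21) + 348) = -3120 + (-189/4 + 348) = -3120 + 1203/4 = -11277/4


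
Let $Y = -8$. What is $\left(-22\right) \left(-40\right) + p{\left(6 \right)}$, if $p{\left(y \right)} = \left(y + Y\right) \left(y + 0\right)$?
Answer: $868$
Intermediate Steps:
$p{\left(y \right)} = y \left(-8 + y\right)$ ($p{\left(y \right)} = \left(y - 8\right) \left(y + 0\right) = \left(-8 + y\right) y = y \left(-8 + y\right)$)
$\left(-22\right) \left(-40\right) + p{\left(6 \right)} = \left(-22\right) \left(-40\right) + 6 \left(-8 + 6\right) = 880 + 6 \left(-2\right) = 880 - 12 = 868$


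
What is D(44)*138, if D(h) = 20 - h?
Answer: -3312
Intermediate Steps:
D(44)*138 = (20 - 1*44)*138 = (20 - 44)*138 = -24*138 = -3312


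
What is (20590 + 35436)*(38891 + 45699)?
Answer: 4739239340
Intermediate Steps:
(20590 + 35436)*(38891 + 45699) = 56026*84590 = 4739239340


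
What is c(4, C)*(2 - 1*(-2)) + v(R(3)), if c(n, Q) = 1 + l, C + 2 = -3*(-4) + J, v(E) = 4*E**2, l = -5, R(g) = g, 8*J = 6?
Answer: 20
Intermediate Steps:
J = 3/4 (J = (1/8)*6 = 3/4 ≈ 0.75000)
C = 43/4 (C = -2 + (-3*(-4) + 3/4) = -2 + (12 + 3/4) = -2 + 51/4 = 43/4 ≈ 10.750)
c(n, Q) = -4 (c(n, Q) = 1 - 5 = -4)
c(4, C)*(2 - 1*(-2)) + v(R(3)) = -4*(2 - 1*(-2)) + 4*3**2 = -4*(2 + 2) + 4*9 = -4*4 + 36 = -16 + 36 = 20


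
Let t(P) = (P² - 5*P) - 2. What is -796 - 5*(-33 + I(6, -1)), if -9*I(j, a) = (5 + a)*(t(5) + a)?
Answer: -1913/3 ≈ -637.67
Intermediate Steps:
t(P) = -2 + P² - 5*P
I(j, a) = -(-2 + a)*(5 + a)/9 (I(j, a) = -(5 + a)*((-2 + 5² - 5*5) + a)/9 = -(5 + a)*((-2 + 25 - 25) + a)/9 = -(5 + a)*(-2 + a)/9 = -(-2 + a)*(5 + a)/9)
-796 - 5*(-33 + I(6, -1)) = -796 - 5*(-33 + (10/9 - ⅓*(-1) - ⅑*(-1)²)) = -796 - 5*(-33 + (10/9 + ⅓ - ⅑*1)) = -796 - 5*(-33 + (10/9 + ⅓ - ⅑)) = -796 - 5*(-33 + 4/3) = -796 - 5*(-95/3) = -796 + 475/3 = -1913/3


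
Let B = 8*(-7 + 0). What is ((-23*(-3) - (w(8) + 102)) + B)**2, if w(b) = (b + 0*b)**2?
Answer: 23409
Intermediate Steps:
w(b) = b**2 (w(b) = (b + 0)**2 = b**2)
B = -56 (B = 8*(-7) = -56)
((-23*(-3) - (w(8) + 102)) + B)**2 = ((-23*(-3) - (8**2 + 102)) - 56)**2 = ((69 - (64 + 102)) - 56)**2 = ((69 - 1*166) - 56)**2 = ((69 - 166) - 56)**2 = (-97 - 56)**2 = (-153)**2 = 23409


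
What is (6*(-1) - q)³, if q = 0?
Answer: -216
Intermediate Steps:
(6*(-1) - q)³ = (6*(-1) - 1*0)³ = (-6 + 0)³ = (-6)³ = -216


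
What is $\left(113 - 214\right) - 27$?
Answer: $-128$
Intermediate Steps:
$\left(113 - 214\right) - 27 = -101 - 27 = -128$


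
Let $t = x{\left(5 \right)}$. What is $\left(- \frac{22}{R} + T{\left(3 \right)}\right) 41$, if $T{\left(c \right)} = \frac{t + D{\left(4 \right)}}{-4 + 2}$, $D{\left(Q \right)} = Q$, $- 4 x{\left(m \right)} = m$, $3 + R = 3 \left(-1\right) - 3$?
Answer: $\frac{3157}{72} \approx 43.847$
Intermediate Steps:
$R = -9$ ($R = -3 + \left(3 \left(-1\right) - 3\right) = -3 - 6 = -9$)
$x{\left(m \right)} = - \frac{m}{4}$
$t = - \frac{5}{4}$ ($t = \left(- \frac{1}{4}\right) 5 = - \frac{5}{4} \approx -1.25$)
$T{\left(c \right)} = - \frac{11}{8}$ ($T{\left(c \right)} = \frac{- \frac{5}{4} + 4}{-4 + 2} = \frac{11}{4 \left(-2\right)} = \frac{11}{4} \left(- \frac{1}{2}\right) = - \frac{11}{8}$)
$\left(- \frac{22}{R} + T{\left(3 \right)}\right) 41 = \left(- \frac{22}{-9} - \frac{11}{8}\right) 41 = \left(\left(-22\right) \left(- \frac{1}{9}\right) - \frac{11}{8}\right) 41 = \left(\frac{22}{9} - \frac{11}{8}\right) 41 = \frac{77}{72} \cdot 41 = \frac{3157}{72}$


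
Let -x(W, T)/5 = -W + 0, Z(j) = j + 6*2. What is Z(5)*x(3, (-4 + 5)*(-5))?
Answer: 255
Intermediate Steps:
Z(j) = 12 + j (Z(j) = j + 12 = 12 + j)
x(W, T) = 5*W (x(W, T) = -5*(-W + 0) = -(-5)*W = 5*W)
Z(5)*x(3, (-4 + 5)*(-5)) = (12 + 5)*(5*3) = 17*15 = 255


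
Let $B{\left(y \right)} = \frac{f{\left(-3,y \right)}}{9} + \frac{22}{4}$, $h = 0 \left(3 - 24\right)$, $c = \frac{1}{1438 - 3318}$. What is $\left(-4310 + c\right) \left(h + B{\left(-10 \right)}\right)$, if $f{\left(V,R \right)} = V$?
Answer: $- \frac{251186831}{11280} \approx -22268.0$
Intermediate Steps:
$c = - \frac{1}{1880}$ ($c = \frac{1}{-1880} = - \frac{1}{1880} \approx -0.00053191$)
$h = 0$ ($h = 0 \left(-21\right) = 0$)
$B{\left(y \right)} = \frac{31}{6}$ ($B{\left(y \right)} = - \frac{3}{9} + \frac{22}{4} = \left(-3\right) \frac{1}{9} + 22 \cdot \frac{1}{4} = - \frac{1}{3} + \frac{11}{2} = \frac{31}{6}$)
$\left(-4310 + c\right) \left(h + B{\left(-10 \right)}\right) = \left(-4310 - \frac{1}{1880}\right) \left(0 + \frac{31}{6}\right) = \left(- \frac{8102801}{1880}\right) \frac{31}{6} = - \frac{251186831}{11280}$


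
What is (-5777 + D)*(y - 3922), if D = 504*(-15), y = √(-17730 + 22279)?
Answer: 52307714 - 13337*√4549 ≈ 5.1408e+7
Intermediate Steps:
y = √4549 ≈ 67.446
D = -7560
(-5777 + D)*(y - 3922) = (-5777 - 7560)*(√4549 - 3922) = -13337*(-3922 + √4549) = 52307714 - 13337*√4549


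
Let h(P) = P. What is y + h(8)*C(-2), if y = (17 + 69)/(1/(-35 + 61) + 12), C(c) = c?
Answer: -2772/313 ≈ -8.8562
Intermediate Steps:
y = 2236/313 (y = 86/(1/26 + 12) = 86/(313/26) = 86*(26/313) = 2236/313 ≈ 7.1438)
y + h(8)*C(-2) = 2236/313 + 8*(-2) = 2236/313 - 16 = -2772/313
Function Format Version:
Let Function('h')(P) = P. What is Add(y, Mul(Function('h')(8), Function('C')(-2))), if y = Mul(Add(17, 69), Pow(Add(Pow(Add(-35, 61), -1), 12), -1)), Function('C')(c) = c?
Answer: Rational(-2772, 313) ≈ -8.8562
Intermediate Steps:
y = Rational(2236, 313) (y = Mul(86, Pow(Add(Pow(26, -1), 12), -1)) = Mul(86, Pow(Add(Rational(1, 26), 12), -1)) = Mul(86, Pow(Rational(313, 26), -1)) = Mul(86, Rational(26, 313)) = Rational(2236, 313) ≈ 7.1438)
Add(y, Mul(Function('h')(8), Function('C')(-2))) = Add(Rational(2236, 313), Mul(8, -2)) = Add(Rational(2236, 313), -16) = Rational(-2772, 313)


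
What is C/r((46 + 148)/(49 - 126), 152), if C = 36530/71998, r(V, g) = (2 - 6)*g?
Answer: -18265/21887392 ≈ -0.00083450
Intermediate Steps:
r(V, g) = -4*g
C = 18265/35999 (C = 36530*(1/71998) = 18265/35999 ≈ 0.50737)
C/r((46 + 148)/(49 - 126), 152) = 18265/(35999*((-4*152))) = (18265/35999)/(-608) = (18265/35999)*(-1/608) = -18265/21887392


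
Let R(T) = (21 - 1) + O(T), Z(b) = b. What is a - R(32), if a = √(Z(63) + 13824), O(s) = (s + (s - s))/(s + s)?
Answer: -41/2 + 3*√1543 ≈ 97.343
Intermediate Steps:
O(s) = ½ (O(s) = (s + 0)/((2*s)) = s*(1/(2*s)) = ½)
R(T) = 41/2 (R(T) = (21 - 1) + ½ = 20 + ½ = 41/2)
a = 3*√1543 (a = √(63 + 13824) = √13887 = 3*√1543 ≈ 117.84)
a - R(32) = 3*√1543 - 1*41/2 = 3*√1543 - 41/2 = -41/2 + 3*√1543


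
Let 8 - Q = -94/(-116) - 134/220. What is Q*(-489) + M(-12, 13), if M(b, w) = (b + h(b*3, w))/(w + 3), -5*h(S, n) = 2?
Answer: -48671257/12760 ≈ -3814.4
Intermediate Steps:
h(S, n) = -⅖ (h(S, n) = -⅕*2 = -⅖)
Q = 12439/1595 (Q = 8 - (-94/(-116) - 134/220) = 8 - (-94*(-1/116) - 134*1/220) = 8 - (47/58 - 67/110) = 8 - 1*321/1595 = 8 - 321/1595 = 12439/1595 ≈ 7.7987)
M(b, w) = (-⅖ + b)/(3 + w) (M(b, w) = (b - ⅖)/(w + 3) = (-⅖ + b)/(3 + w))
Q*(-489) + M(-12, 13) = (12439/1595)*(-489) + (-⅖ - 12)/(3 + 13) = -6082671/1595 - 62/5/16 = -6082671/1595 + (1/16)*(-62/5) = -6082671/1595 - 31/40 = -48671257/12760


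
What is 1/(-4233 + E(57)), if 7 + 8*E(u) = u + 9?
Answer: -8/33805 ≈ -0.00023665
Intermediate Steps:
E(u) = 1/4 + u/8 (E(u) = -7/8 + (u + 9)/8 = -7/8 + (9 + u)/8 = -7/8 + (9/8 + u/8) = 1/4 + u/8)
1/(-4233 + E(57)) = 1/(-4233 + (1/4 + (1/8)*57)) = 1/(-4233 + (1/4 + 57/8)) = 1/(-4233 + 59/8) = 1/(-33805/8) = -8/33805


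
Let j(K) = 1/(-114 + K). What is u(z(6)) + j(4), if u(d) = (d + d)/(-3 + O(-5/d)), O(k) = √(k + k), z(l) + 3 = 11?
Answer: -21161/4510 - 32*I*√5/41 ≈ -4.692 - 1.7452*I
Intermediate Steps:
z(l) = 8 (z(l) = -3 + 11 = 8)
O(k) = √2*√k (O(k) = √(2*k) = √2*√k)
u(d) = 2*d/(-3 + √10*√(-1/d)) (u(d) = (d + d)/(-3 + √2*√(-5/d)) = (2*d)/(-3 + √2*(√5*√(-1/d))) = (2*d)/(-3 + √10*√(-1/d)) = 2*d/(-3 + √10*√(-1/d)))
u(z(6)) + j(4) = 2*8/(-3 + √10*√(-1/8)) + 1/(-114 + 4) = 2*8/(-3 + √10*√(-1*⅛)) + 1/(-110) = 2*8/(-3 + √10*√(-⅛)) - 1/110 = 2*8/(-3 + √10*(I*√2/4)) - 1/110 = 2*8/(-3 + I*√5/2) - 1/110 = 16/(-3 + I*√5/2) - 1/110 = -1/110 + 16/(-3 + I*√5/2)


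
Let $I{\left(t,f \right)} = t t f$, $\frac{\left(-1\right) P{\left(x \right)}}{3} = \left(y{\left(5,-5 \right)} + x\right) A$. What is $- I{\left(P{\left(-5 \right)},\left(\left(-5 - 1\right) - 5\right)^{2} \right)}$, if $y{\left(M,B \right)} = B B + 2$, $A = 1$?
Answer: $-527076$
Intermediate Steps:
$y{\left(M,B \right)} = 2 + B^{2}$ ($y{\left(M,B \right)} = B^{2} + 2 = 2 + B^{2}$)
$P{\left(x \right)} = -81 - 3 x$ ($P{\left(x \right)} = - 3 \left(\left(2 + \left(-5\right)^{2}\right) + x\right) 1 = - 3 \left(\left(2 + 25\right) + x\right) 1 = - 3 \left(27 + x\right) 1 = - 3 \left(27 + x\right) = -81 - 3 x$)
$I{\left(t,f \right)} = f t^{2}$ ($I{\left(t,f \right)} = t^{2} f = f t^{2}$)
$- I{\left(P{\left(-5 \right)},\left(\left(-5 - 1\right) - 5\right)^{2} \right)} = - \left(\left(-5 - 1\right) - 5\right)^{2} \left(-81 - -15\right)^{2} = - \left(-6 - 5\right)^{2} \left(-81 + 15\right)^{2} = - \left(-11\right)^{2} \left(-66\right)^{2} = - 121 \cdot 4356 = \left(-1\right) 527076 = -527076$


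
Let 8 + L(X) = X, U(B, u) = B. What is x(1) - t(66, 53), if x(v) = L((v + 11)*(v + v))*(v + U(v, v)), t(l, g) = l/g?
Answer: 1630/53 ≈ 30.755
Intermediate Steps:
L(X) = -8 + X
x(v) = 2*v*(-8 + 2*v*(11 + v)) (x(v) = (-8 + (v + 11)*(v + v))*(v + v) = (-8 + (11 + v)*(2*v))*(2*v) = (-8 + 2*v*(11 + v))*(2*v) = 2*v*(-8 + 2*v*(11 + v)))
x(1) - t(66, 53) = 4*1*(-4 + 1*(11 + 1)) - 66/53 = 4*1*(-4 + 1*12) - 66/53 = 4*1*(-4 + 12) - 1*66/53 = 4*1*8 - 66/53 = 32 - 66/53 = 1630/53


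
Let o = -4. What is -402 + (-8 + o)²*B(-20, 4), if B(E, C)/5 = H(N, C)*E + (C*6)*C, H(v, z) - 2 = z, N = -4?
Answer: -17682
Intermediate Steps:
H(v, z) = 2 + z
B(E, C) = 30*C² + 5*E*(2 + C) (B(E, C) = 5*((2 + C)*E + (C*6)*C) = 5*(E*(2 + C) + (6*C)*C) = 5*(E*(2 + C) + 6*C²) = 5*(6*C² + E*(2 + C)) = 30*C² + 5*E*(2 + C))
-402 + (-8 + o)²*B(-20, 4) = -402 + (-8 - 4)²*(30*4² + 5*(-20)*(2 + 4)) = -402 + (-12)²*(30*16 + 5*(-20)*6) = -402 + 144*(480 - 600) = -402 + 144*(-120) = -402 - 17280 = -17682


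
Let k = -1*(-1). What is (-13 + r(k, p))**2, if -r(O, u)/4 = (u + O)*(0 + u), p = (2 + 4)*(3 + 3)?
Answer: 28526281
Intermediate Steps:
k = 1
p = 36 (p = 6*6 = 36)
r(O, u) = -4*u*(O + u) (r(O, u) = -4*(u + O)*(0 + u) = -4*(O + u)*u = -4*u*(O + u))
(-13 + r(k, p))**2 = (-13 - 4*36*(1 + 36))**2 = (-13 - 4*36*37)**2 = (-13 - 5328)**2 = (-5341)**2 = 28526281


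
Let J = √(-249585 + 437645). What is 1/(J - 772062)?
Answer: -386031/298039771892 - √47015/298039771892 ≈ -1.2960e-6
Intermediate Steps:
J = 2*√47015 (J = √188060 = 2*√47015 ≈ 433.66)
1/(J - 772062) = 1/(2*√47015 - 772062) = 1/(-772062 + 2*√47015)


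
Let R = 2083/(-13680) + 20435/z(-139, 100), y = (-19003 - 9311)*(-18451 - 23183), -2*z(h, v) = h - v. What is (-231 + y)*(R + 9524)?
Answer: 2491054330449338489/217968 ≈ 1.1429e+13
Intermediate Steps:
z(h, v) = v/2 - h/2 (z(h, v) = -(h - v)/2 = v/2 - h/2)
y = 1178825076 (y = -28314*(-41634) = 1178825076)
R = 558603763/3269520 (R = 2083/(-13680) + 20435/((1/2)*100 - 1/2*(-139)) = 2083*(-1/13680) + 20435/(50 + 139/2) = -2083/13680 + 20435/(239/2) = -2083/13680 + 20435*(2/239) = -2083/13680 + 40870/239 = 558603763/3269520 ≈ 170.85)
(-231 + y)*(R + 9524) = (-231 + 1178825076)*(558603763/3269520 + 9524) = 1178824845*(31697512243/3269520) = 2491054330449338489/217968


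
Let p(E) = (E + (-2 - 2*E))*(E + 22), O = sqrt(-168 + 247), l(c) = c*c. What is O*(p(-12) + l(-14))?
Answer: 296*sqrt(79) ≈ 2630.9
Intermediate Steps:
l(c) = c**2
O = sqrt(79) ≈ 8.8882
p(E) = (-2 - E)*(22 + E)
O*(p(-12) + l(-14)) = sqrt(79)*((-44 - 1*(-12)**2 - 24*(-12)) + (-14)**2) = sqrt(79)*((-44 - 1*144 + 288) + 196) = sqrt(79)*((-44 - 144 + 288) + 196) = sqrt(79)*(100 + 196) = sqrt(79)*296 = 296*sqrt(79)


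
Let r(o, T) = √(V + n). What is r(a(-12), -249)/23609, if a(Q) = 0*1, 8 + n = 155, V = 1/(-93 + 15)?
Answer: √894270/1841502 ≈ 0.00051353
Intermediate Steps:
V = -1/78 (V = 1/(-78) = -1/78 ≈ -0.012821)
n = 147 (n = -8 + 155 = 147)
a(Q) = 0
r(o, T) = √894270/78 (r(o, T) = √(-1/78 + 147) = √(11465/78) = √894270/78)
r(a(-12), -249)/23609 = (√894270/78)/23609 = (√894270/78)*(1/23609) = √894270/1841502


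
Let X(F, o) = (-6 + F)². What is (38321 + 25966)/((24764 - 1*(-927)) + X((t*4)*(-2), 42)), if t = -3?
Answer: 64287/26015 ≈ 2.4711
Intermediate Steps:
(38321 + 25966)/((24764 - 1*(-927)) + X((t*4)*(-2), 42)) = (38321 + 25966)/((24764 - 1*(-927)) + (-6 - 3*4*(-2))²) = 64287/((24764 + 927) + (-6 - 12*(-2))²) = 64287/(25691 + (-6 + 24)²) = 64287/(25691 + 18²) = 64287/(25691 + 324) = 64287/26015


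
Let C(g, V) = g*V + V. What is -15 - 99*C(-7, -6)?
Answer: -3579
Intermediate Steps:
C(g, V) = V + V*g (C(g, V) = V*g + V = V + V*g)
-15 - 99*C(-7, -6) = -15 - (-594)*(1 - 7) = -15 - (-594)*(-6) = -15 - 99*36 = -15 - 3564 = -3579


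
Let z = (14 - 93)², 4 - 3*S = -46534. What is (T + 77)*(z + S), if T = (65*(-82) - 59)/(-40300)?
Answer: 67621033543/40300 ≈ 1.6779e+6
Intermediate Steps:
S = 46538/3 (S = 4/3 - ⅓*(-46534) = 4/3 + 46534/3 = 46538/3 ≈ 15513.)
T = 5389/40300 (T = (-5330 - 59)*(-1/40300) = -5389*(-1/40300) = 5389/40300 ≈ 0.13372)
z = 6241 (z = (-79)² = 6241)
(T + 77)*(z + S) = (5389/40300 + 77)*(6241 + 46538/3) = (3108489/40300)*(65261/3) = 67621033543/40300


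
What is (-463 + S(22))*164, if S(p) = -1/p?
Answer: -835334/11 ≈ -75940.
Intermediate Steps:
(-463 + S(22))*164 = (-463 - 1/22)*164 = -10187/22*164 = -835334/11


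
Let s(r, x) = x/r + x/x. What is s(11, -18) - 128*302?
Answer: -425223/11 ≈ -38657.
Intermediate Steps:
s(r, x) = 1 + x/r (s(r, x) = x/r + 1 = 1 + x/r)
s(11, -18) - 128*302 = (11 - 18)/11 - 128*302 = (1/11)*(-7) - 38656 = -7/11 - 38656 = -425223/11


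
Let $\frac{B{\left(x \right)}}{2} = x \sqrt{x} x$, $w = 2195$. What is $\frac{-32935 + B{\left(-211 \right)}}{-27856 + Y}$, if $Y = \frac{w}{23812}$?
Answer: $\frac{784248220}{663304877} - \frac{2120268104 i \sqrt{211}}{663304877} \approx 1.1823 - 46.432 i$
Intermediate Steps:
$Y = \frac{2195}{23812} \approx 0.09218$
$B{\left(x \right)} = 2 x^{\frac{5}{2}}$ ($B{\left(x \right)} = 2 x \sqrt{x} x = 2 x^{\frac{3}{2}} x = 2 x^{\frac{5}{2}}$)
$\frac{-32935 + B{\left(-211 \right)}}{-27856 + Y} = \frac{-32935 + 2 \left(-211\right)^{\frac{5}{2}}}{-27856 + \frac{2195}{23812}} = \frac{-32935 + 2 \cdot 44521 i \sqrt{211}}{- \frac{663304877}{23812}} = \left(-32935 + 89042 i \sqrt{211}\right) \left(- \frac{23812}{663304877}\right) = \frac{784248220}{663304877} - \frac{2120268104 i \sqrt{211}}{663304877}$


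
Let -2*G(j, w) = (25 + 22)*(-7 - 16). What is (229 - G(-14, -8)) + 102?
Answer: -419/2 ≈ -209.50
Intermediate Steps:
G(j, w) = 1081/2 (G(j, w) = -(25 + 22)*(-7 - 16)/2 = -47*(-23)/2 = -½*(-1081) = 1081/2)
(229 - G(-14, -8)) + 102 = (229 - 1*1081/2) + 102 = (229 - 1081/2) + 102 = -623/2 + 102 = -419/2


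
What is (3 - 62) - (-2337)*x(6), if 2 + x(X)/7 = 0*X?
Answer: -32777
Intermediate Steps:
x(X) = -14 (x(X) = -14 + 7*(0*X) = -14 + 7*0 = -14 + 0 = -14)
(3 - 62) - (-2337)*x(6) = (3 - 62) - (-2337)*(-14) = -59 - 123*266 = -59 - 32718 = -32777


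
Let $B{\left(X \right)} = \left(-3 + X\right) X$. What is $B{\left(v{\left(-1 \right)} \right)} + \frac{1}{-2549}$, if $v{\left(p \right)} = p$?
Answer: $\frac{10195}{2549} \approx 3.9996$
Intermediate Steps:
$B{\left(X \right)} = X \left(-3 + X\right)$
$B{\left(v{\left(-1 \right)} \right)} + \frac{1}{-2549} = - (-3 - 1) + \frac{1}{-2549} = \left(-1\right) \left(-4\right) - \frac{1}{2549} = 4 - \frac{1}{2549} = \frac{10195}{2549}$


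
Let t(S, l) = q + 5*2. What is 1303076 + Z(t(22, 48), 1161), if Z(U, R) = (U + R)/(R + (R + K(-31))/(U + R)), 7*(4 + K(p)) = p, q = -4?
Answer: 12369167877275/9492277 ≈ 1.3031e+6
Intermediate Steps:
K(p) = -4 + p/7
t(S, l) = 6 (t(S, l) = -4 + 5*2 = -4 + 10 = 6)
Z(U, R) = (R + U)/(R + (-59/7 + R)/(R + U)) (Z(U, R) = (U + R)/(R + (R + (-4 + (⅐)*(-31)))/(U + R)) = (R + U)/(R + (R + (-4 - 31/7))/(R + U)) = (R + U)/(R + (R - 59/7)/(R + U)) = (R + U)/(R + (-59/7 + R)/(R + U)))
1303076 + Z(t(22, 48), 1161) = 1303076 + 7*(1161 + 6)²/(-59 + 7*1161 + 7*1161² + 7*1161*6) = 1303076 + 7*1167²/(-59 + 8127 + 7*1347921 + 48762) = 1303076 + 7*1361889/(-59 + 8127 + 9435447 + 48762) = 1303076 + 7*1361889/9492277 = 1303076 + 7*1361889*(1/9492277) = 1303076 + 9533223/9492277 = 12369167877275/9492277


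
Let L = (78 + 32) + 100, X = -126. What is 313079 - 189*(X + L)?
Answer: 297203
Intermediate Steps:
L = 210 (L = 110 + 100 = 210)
313079 - 189*(X + L) = 313079 - 189*(-126 + 210) = 313079 - 189*84 = 313079 - 1*15876 = 313079 - 15876 = 297203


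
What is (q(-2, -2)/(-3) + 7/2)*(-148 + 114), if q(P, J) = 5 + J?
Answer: -85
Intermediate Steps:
(q(-2, -2)/(-3) + 7/2)*(-148 + 114) = ((5 - 2)/(-3) + 7/2)*(-148 + 114) = (3*(-⅓) + 7*(½))*(-34) = (-1 + 7/2)*(-34) = (5/2)*(-34) = -85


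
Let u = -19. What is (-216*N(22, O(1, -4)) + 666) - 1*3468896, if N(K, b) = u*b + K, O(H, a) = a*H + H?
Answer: -3485294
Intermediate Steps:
O(H, a) = H + H*a (O(H, a) = H*a + H = H + H*a)
N(K, b) = K - 19*b (N(K, b) = -19*b + K = K - 19*b)
(-216*N(22, O(1, -4)) + 666) - 1*3468896 = (-216*(22 - 19*(1 - 4)) + 666) - 1*3468896 = (-216*(22 - 19*(-3)) + 666) - 3468896 = (-216*(22 + 57) + 666) - 3468896 = (-216*79 + 666) - 3468896 = (-17064 + 666) - 3468896 = -16398 - 3468896 = -3485294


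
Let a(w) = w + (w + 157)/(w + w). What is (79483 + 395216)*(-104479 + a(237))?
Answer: -3909171107581/79 ≈ -4.9483e+10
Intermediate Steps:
a(w) = w + (157 + w)/(2*w) (a(w) = w + (157 + w)/((2*w)) = w + (157 + w)*(1/(2*w)) = w + (157 + w)/(2*w))
(79483 + 395216)*(-104479 + a(237)) = (79483 + 395216)*(-104479 + (1/2 + 237 + (157/2)/237)) = 474699*(-104479 + (1/2 + 237 + (157/2)*(1/237))) = 474699*(-104479 + (1/2 + 237 + 157/474)) = 474699*(-104479 + 56366/237) = 474699*(-24705157/237) = -3909171107581/79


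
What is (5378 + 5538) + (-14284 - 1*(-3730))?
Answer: 362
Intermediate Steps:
(5378 + 5538) + (-14284 - 1*(-3730)) = 10916 + (-14284 + 3730) = 10916 - 10554 = 362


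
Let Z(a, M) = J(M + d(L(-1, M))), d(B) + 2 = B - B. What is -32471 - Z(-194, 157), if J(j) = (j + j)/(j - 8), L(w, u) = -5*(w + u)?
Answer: -4773547/147 ≈ -32473.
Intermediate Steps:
L(w, u) = -5*u - 5*w (L(w, u) = -5*(u + w) = -5*u - 5*w)
d(B) = -2 (d(B) = -2 + (B - B) = -2 + 0 = -2)
J(j) = 2*j/(-8 + j) (J(j) = (2*j)/(-8 + j) = 2*j/(-8 + j))
Z(a, M) = 2*(-2 + M)/(-10 + M) (Z(a, M) = 2*(M - 2)/(-8 + (M - 2)) = 2*(-2 + M)/(-8 + (-2 + M)) = 2*(-2 + M)/(-10 + M))
-32471 - Z(-194, 157) = -32471 - 2*(-2 + 157)/(-10 + 157) = -32471 - 2*155/147 = -32471 - 1*310/147 = -32471 - 310/147 = -4773547/147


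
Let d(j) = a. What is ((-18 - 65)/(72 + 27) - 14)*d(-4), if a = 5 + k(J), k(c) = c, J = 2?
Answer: -10283/99 ≈ -103.87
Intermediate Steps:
a = 7 (a = 5 + 2 = 7)
d(j) = 7
((-18 - 65)/(72 + 27) - 14)*d(-4) = ((-18 - 65)/(72 + 27) - 14)*7 = (-83/99 - 14)*7 = -1469/99*7 = -10283/99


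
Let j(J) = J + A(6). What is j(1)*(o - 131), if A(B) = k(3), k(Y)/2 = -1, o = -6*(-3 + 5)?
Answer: 143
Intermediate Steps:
o = -12 (o = -6*2 = -12)
k(Y) = -2 (k(Y) = 2*(-1) = -2)
A(B) = -2
j(J) = -2 + J (j(J) = J - 2 = -2 + J)
j(1)*(o - 131) = (-2 + 1)*(-12 - 131) = -1*(-143) = 143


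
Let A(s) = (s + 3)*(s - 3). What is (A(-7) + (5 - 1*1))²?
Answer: 1936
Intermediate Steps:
A(s) = (-3 + s)*(3 + s) (A(s) = (3 + s)*(-3 + s) = (-3 + s)*(3 + s))
(A(-7) + (5 - 1*1))² = ((-9 + (-7)²) + (5 - 1*1))² = ((-9 + 49) + (5 - 1))² = (40 + 4)² = 44² = 1936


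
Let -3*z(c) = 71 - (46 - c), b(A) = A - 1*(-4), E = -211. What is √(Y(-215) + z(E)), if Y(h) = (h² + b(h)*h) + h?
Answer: √91437 ≈ 302.39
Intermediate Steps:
b(A) = 4 + A (b(A) = A + 4 = 4 + A)
z(c) = -25/3 - c/3 (z(c) = -(71 - (46 - c))/3 = -(71 + (-46 + c))/3 = -(25 + c)/3 = -25/3 - c/3)
Y(h) = h + h² + h*(4 + h) (Y(h) = (h² + (4 + h)*h) + h = (h² + h*(4 + h)) + h = h + h² + h*(4 + h))
√(Y(-215) + z(E)) = √(-215*(5 + 2*(-215)) + (-25/3 - ⅓*(-211))) = √(-215*(5 - 430) + (-25/3 + 211/3)) = √(-215*(-425) + 62) = √(91375 + 62) = √91437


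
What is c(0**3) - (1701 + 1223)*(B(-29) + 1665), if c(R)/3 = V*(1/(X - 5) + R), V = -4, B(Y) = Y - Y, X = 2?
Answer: -4868456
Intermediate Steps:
B(Y) = 0
c(R) = 4 - 12*R (c(R) = 3*(-4*(1/(2 - 5) + R)) = 3*(-4*(1/(-3) + R)) = 3*(-4*(-1/3 + R)) = 3*(4/3 - 4*R) = 4 - 12*R)
c(0**3) - (1701 + 1223)*(B(-29) + 1665) = (4 - 12*0**3) - (1701 + 1223)*(0 + 1665) = (4 - 12*0) - 2924*1665 = (4 + 0) - 1*4868460 = 4 - 4868460 = -4868456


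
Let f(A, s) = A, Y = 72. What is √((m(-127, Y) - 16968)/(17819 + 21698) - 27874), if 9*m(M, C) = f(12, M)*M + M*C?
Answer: I*√391757118325734/118551 ≈ 166.96*I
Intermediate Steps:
m(M, C) = 4*M/3 + C*M/9 (m(M, C) = (12*M + M*C)/9 = (12*M + C*M)/9 = 4*M/3 + C*M/9)
√((m(-127, Y) - 16968)/(17819 + 21698) - 27874) = √(((⅑)*(-127)*(12 + 72) - 16968)/(17819 + 21698) - 27874) = √(((⅑)*(-127)*84 - 16968)/39517 - 27874) = √((-3556/3 - 16968)*(1/39517) - 27874) = √(-54460/3*1/39517 - 27874) = √(-54460/118551 - 27874) = √(-3304545034/118551) = I*√391757118325734/118551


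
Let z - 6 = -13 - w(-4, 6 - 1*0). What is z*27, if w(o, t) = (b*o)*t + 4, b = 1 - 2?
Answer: -945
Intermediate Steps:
b = -1
w(o, t) = 4 - o*t (w(o, t) = (-o)*t + 4 = -o*t + 4 = 4 - o*t)
z = -35 (z = 6 + (-13 - (4 - 1*(-4)*(6 - 1*0))) = 6 + (-13 - (4 - 1*(-4)*(6 + 0))) = 6 + (-13 - (4 - 1*(-4)*6)) = 6 + (-13 - (4 + 24)) = 6 + (-13 - 1*28) = 6 + (-13 - 28) = 6 - 41 = -35)
z*27 = -35*27 = -945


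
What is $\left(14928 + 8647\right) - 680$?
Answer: $22895$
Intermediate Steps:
$\left(14928 + 8647\right) - 680 = 23575 - 680 = 22895$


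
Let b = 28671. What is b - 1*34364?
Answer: -5693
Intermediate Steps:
b - 1*34364 = 28671 - 1*34364 = 28671 - 34364 = -5693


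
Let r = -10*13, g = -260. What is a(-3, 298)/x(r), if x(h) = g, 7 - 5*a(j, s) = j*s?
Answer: -901/1300 ≈ -0.69308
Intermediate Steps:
a(j, s) = 7/5 - j*s/5
r = -130
x(h) = -260
a(-3, 298)/x(r) = (7/5 - ⅕*(-3)*298)/(-260) = (7/5 + 894/5)*(-1/260) = (901/5)*(-1/260) = -901/1300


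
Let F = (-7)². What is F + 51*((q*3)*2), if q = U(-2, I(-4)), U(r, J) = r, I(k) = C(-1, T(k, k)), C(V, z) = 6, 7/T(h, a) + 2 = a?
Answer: -563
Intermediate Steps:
T(h, a) = 7/(-2 + a)
F = 49
I(k) = 6
q = -2
F + 51*((q*3)*2) = 49 + 51*(-2*3*2) = 49 + 51*(-6*2) = 49 + 51*(-12) = 49 - 612 = -563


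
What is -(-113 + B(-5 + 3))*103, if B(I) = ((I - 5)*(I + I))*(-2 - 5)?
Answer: 31827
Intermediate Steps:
B(I) = -14*I*(-5 + I) (B(I) = ((-5 + I)*(2*I))*(-7) = (2*I*(-5 + I))*(-7) = -14*I*(-5 + I))
-(-113 + B(-5 + 3))*103 = -(-113 + 14*(-5 + 3)*(5 - (-5 + 3)))*103 = -(-113 + 14*(-2)*(5 - 1*(-2)))*103 = -(-113 + 14*(-2)*(5 + 2))*103 = -(-113 + 14*(-2)*7)*103 = -(-113 - 196)*103 = -(-309)*103 = -1*(-31827) = 31827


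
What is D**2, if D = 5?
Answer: 25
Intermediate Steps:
D**2 = 5**2 = 25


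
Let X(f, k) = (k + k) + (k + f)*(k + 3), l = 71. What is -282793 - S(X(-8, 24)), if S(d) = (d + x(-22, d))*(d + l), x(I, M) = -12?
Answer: -540661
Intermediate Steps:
X(f, k) = 2*k + (3 + k)*(f + k) (X(f, k) = 2*k + (f + k)*(3 + k) = 2*k + (3 + k)*(f + k))
S(d) = (-12 + d)*(71 + d) (S(d) = (d - 12)*(d + 71) = (-12 + d)*(71 + d))
-282793 - S(X(-8, 24)) = -282793 - (-852 + (24² + 3*(-8) + 5*24 - 8*24)² + 59*(24² + 3*(-8) + 5*24 - 8*24)) = -282793 - (-852 + (576 - 24 + 120 - 192)² + 59*(576 - 24 + 120 - 192)) = -282793 - (-852 + 480² + 59*480) = -282793 - (-852 + 230400 + 28320) = -282793 - 1*257868 = -282793 - 257868 = -540661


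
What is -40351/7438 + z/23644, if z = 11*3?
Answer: -476906795/87932036 ≈ -5.4236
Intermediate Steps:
z = 33
-40351/7438 + z/23644 = -40351/7438 + 33/23644 = -476906795/87932036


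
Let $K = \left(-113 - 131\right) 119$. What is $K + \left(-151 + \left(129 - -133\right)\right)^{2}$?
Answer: $-16715$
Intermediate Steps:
$K = -29036$ ($K = \left(-244\right) 119 = -29036$)
$K + \left(-151 + \left(129 - -133\right)\right)^{2} = -29036 + \left(-151 + \left(129 - -133\right)\right)^{2} = -29036 + \left(-151 + \left(129 + 133\right)\right)^{2} = -29036 + \left(-151 + 262\right)^{2} = -29036 + 111^{2} = -29036 + 12321 = -16715$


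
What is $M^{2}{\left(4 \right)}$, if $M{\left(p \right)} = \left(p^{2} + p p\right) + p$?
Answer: $1296$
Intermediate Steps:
$M{\left(p \right)} = p + 2 p^{2}$ ($M{\left(p \right)} = \left(p^{2} + p^{2}\right) + p = 2 p^{2} + p = p + 2 p^{2}$)
$M^{2}{\left(4 \right)} = \left(4 \left(1 + 2 \cdot 4\right)\right)^{2} = \left(4 \left(1 + 8\right)\right)^{2} = \left(4 \cdot 9\right)^{2} = 36^{2} = 1296$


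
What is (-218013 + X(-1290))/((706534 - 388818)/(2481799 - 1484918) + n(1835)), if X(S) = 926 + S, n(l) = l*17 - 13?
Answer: -217695882137/31085061058 ≈ -7.0032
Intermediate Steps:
n(l) = -13 + 17*l (n(l) = 17*l - 13 = -13 + 17*l)
(-218013 + X(-1290))/((706534 - 388818)/(2481799 - 1484918) + n(1835)) = (-218013 + (926 - 1290))/((706534 - 388818)/(2481799 - 1484918) + (-13 + 17*1835)) = (-218013 - 364)/(317716/996881 + (-13 + 31195)) = -218377/(317716*(1/996881) + 31182) = -218377/(317716/996881 + 31182) = -218377/31085061058/996881 = -218377*996881/31085061058 = -217695882137/31085061058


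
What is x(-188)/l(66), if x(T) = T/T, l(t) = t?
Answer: 1/66 ≈ 0.015152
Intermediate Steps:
x(T) = 1
x(-188)/l(66) = 1/66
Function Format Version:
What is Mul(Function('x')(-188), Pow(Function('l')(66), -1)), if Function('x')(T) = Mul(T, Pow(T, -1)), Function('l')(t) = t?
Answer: Rational(1, 66) ≈ 0.015152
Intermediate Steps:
Function('x')(T) = 1
Mul(Function('x')(-188), Pow(Function('l')(66), -1)) = Mul(1, Pow(66, -1)) = Mul(1, Rational(1, 66)) = Rational(1, 66)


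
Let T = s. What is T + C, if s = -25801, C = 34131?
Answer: 8330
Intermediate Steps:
T = -25801
T + C = -25801 + 34131 = 8330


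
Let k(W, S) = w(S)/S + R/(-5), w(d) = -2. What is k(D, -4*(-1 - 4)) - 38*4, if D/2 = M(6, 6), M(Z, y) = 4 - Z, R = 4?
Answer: -1529/10 ≈ -152.90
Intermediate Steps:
D = -4 (D = 2*(4 - 1*6) = 2*(4 - 6) = 2*(-2) = -4)
k(W, S) = -⅘ - 2/S (k(W, S) = -2/S + 4/(-5) = -2/S + 4*(-⅕) = -2/S - ⅘ = -⅘ - 2/S)
k(D, -4*(-1 - 4)) - 38*4 = (-⅘ - 2*(-1/(4*(-1 - 4)))) - 38*4 = (-⅘ - 2/((-4*(-5)))) - 152 = (-⅘ - 2/20) - 152 = (-⅘ - 2*1/20) - 152 = (-⅘ - ⅒) - 152 = -9/10 - 152 = -1529/10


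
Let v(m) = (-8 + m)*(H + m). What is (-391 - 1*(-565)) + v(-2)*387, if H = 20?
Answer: -69486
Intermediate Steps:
v(m) = (-8 + m)*(20 + m)
(-391 - 1*(-565)) + v(-2)*387 = (-391 - 1*(-565)) + (-160 + (-2)**2 + 12*(-2))*387 = (-391 + 565) + (-160 + 4 - 24)*387 = 174 - 180*387 = 174 - 69660 = -69486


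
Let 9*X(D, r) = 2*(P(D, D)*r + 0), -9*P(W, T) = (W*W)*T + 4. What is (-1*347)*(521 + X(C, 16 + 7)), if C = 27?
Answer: 299600147/81 ≈ 3.6988e+6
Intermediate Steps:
P(W, T) = -4/9 - T*W²/9 (P(W, T) = -((W*W)*T + 4)/9 = -(W²*T + 4)/9 = -(T*W² + 4)/9 = -(4 + T*W²)/9 = -4/9 - T*W²/9)
X(D, r) = 2*r*(-4/9 - D³/9)/9 (X(D, r) = (2*((-4/9 - D*D²/9)*r + 0))/9 = (2*((-4/9 - D³/9)*r + 0))/9 = (2*(r*(-4/9 - D³/9) + 0))/9 = (2*(r*(-4/9 - D³/9)))/9 = (2*r*(-4/9 - D³/9))/9 = 2*r*(-4/9 - D³/9)/9)
(-1*347)*(521 + X(C, 16 + 7)) = (-1*347)*(521 - 2*(16 + 7)*(4 + 27³)/81) = -347*(521 - 2/81*23*(4 + 19683)) = -347*(521 - 2/81*23*19687) = -347*(521 - 905602/81) = -347*(-863401/81) = 299600147/81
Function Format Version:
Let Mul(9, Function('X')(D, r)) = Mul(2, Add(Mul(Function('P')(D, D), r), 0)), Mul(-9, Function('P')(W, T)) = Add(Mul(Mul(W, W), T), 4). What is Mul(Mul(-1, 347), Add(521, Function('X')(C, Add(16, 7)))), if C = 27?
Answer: Rational(299600147, 81) ≈ 3.6988e+6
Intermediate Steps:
Function('P')(W, T) = Add(Rational(-4, 9), Mul(Rational(-1, 9), T, Pow(W, 2))) (Function('P')(W, T) = Mul(Rational(-1, 9), Add(Mul(Mul(W, W), T), 4)) = Mul(Rational(-1, 9), Add(Mul(Pow(W, 2), T), 4)) = Mul(Rational(-1, 9), Add(Mul(T, Pow(W, 2)), 4)) = Mul(Rational(-1, 9), Add(4, Mul(T, Pow(W, 2)))) = Add(Rational(-4, 9), Mul(Rational(-1, 9), T, Pow(W, 2))))
Function('X')(D, r) = Mul(Rational(2, 9), r, Add(Rational(-4, 9), Mul(Rational(-1, 9), Pow(D, 3)))) (Function('X')(D, r) = Mul(Rational(1, 9), Mul(2, Add(Mul(Add(Rational(-4, 9), Mul(Rational(-1, 9), D, Pow(D, 2))), r), 0))) = Mul(Rational(1, 9), Mul(2, Add(Mul(Add(Rational(-4, 9), Mul(Rational(-1, 9), Pow(D, 3))), r), 0))) = Mul(Rational(1, 9), Mul(2, Add(Mul(r, Add(Rational(-4, 9), Mul(Rational(-1, 9), Pow(D, 3)))), 0))) = Mul(Rational(1, 9), Mul(2, Mul(r, Add(Rational(-4, 9), Mul(Rational(-1, 9), Pow(D, 3)))))) = Mul(Rational(1, 9), Mul(2, r, Add(Rational(-4, 9), Mul(Rational(-1, 9), Pow(D, 3))))) = Mul(Rational(2, 9), r, Add(Rational(-4, 9), Mul(Rational(-1, 9), Pow(D, 3)))))
Mul(Mul(-1, 347), Add(521, Function('X')(C, Add(16, 7)))) = Mul(Mul(-1, 347), Add(521, Mul(Rational(-2, 81), Add(16, 7), Add(4, Pow(27, 3))))) = Mul(-347, Add(521, Mul(Rational(-2, 81), 23, Add(4, 19683)))) = Mul(-347, Add(521, Mul(Rational(-2, 81), 23, 19687))) = Mul(-347, Add(521, Rational(-905602, 81))) = Mul(-347, Rational(-863401, 81)) = Rational(299600147, 81)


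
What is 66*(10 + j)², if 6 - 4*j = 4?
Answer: 14553/2 ≈ 7276.5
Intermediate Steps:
j = ½ (j = 3/2 - ¼*4 = 3/2 - 1 = ½ ≈ 0.50000)
66*(10 + j)² = 66*(10 + ½)² = 66*(21/2)² = 66*(441/4) = 14553/2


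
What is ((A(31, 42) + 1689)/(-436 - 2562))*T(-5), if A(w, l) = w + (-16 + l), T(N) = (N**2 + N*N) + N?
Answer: -39285/1499 ≈ -26.207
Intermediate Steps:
T(N) = N + 2*N**2 (T(N) = (N**2 + N**2) + N = 2*N**2 + N = N + 2*N**2)
A(w, l) = -16 + l + w
((A(31, 42) + 1689)/(-436 - 2562))*T(-5) = (((-16 + 42 + 31) + 1689)/(-436 - 2562))*(-5*(1 + 2*(-5))) = ((57 + 1689)/(-2998))*(-5*(1 - 10)) = (1746*(-1/2998))*(-5*(-9)) = -873/1499*45 = -39285/1499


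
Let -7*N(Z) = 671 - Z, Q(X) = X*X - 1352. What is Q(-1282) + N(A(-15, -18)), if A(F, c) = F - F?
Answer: 11494533/7 ≈ 1.6421e+6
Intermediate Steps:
A(F, c) = 0
Q(X) = -1352 + X² (Q(X) = X² - 1352 = -1352 + X²)
N(Z) = -671/7 + Z/7 (N(Z) = -(671 - Z)/7 = -671/7 + Z/7)
Q(-1282) + N(A(-15, -18)) = (-1352 + (-1282)²) + (-671/7 + (⅐)*0) = (-1352 + 1643524) + (-671/7 + 0) = 1642172 - 671/7 = 11494533/7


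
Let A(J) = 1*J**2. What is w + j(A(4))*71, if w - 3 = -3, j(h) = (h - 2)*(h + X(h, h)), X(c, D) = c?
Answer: 31808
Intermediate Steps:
A(J) = J**2
j(h) = 2*h*(-2 + h) (j(h) = (h - 2)*(h + h) = (-2 + h)*(2*h) = 2*h*(-2 + h))
w = 0 (w = 3 - 3 = 0)
w + j(A(4))*71 = 0 + (2*4**2*(-2 + 4**2))*71 = 0 + (2*16*(-2 + 16))*71 = 0 + (2*16*14)*71 = 0 + 448*71 = 0 + 31808 = 31808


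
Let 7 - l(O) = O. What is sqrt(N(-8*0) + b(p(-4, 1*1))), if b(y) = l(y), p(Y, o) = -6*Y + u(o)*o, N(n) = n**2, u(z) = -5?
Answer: 2*I*sqrt(3) ≈ 3.4641*I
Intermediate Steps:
l(O) = 7 - O
p(Y, o) = -6*Y - 5*o
b(y) = 7 - y
sqrt(N(-8*0) + b(p(-4, 1*1))) = sqrt((-8*0)**2 + (7 - (-6*(-4) - 5))) = sqrt(0**2 + (7 - (24 - 5*1))) = sqrt(0 + (7 - (24 - 5))) = sqrt(0 + (7 - 1*19)) = sqrt(0 + (7 - 19)) = sqrt(0 - 12) = sqrt(-12) = 2*I*sqrt(3)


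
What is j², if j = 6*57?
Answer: 116964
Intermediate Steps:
j = 342
j² = 342² = 116964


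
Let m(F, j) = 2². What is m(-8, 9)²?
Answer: 16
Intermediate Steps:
m(F, j) = 4
m(-8, 9)² = 4² = 16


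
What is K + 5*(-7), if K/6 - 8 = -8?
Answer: -35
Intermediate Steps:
K = 0 (K = 48 + 6*(-8) = 48 - 48 = 0)
K + 5*(-7) = 0 + 5*(-7) = 0 - 35 = -35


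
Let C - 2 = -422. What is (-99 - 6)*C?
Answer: 44100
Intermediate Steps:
C = -420 (C = 2 - 422 = -420)
(-99 - 6)*C = (-99 - 6)*(-420) = -105*(-420) = 44100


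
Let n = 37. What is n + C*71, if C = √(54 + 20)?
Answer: 37 + 71*√74 ≈ 647.76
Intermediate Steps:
C = √74 ≈ 8.6023
n + C*71 = 37 + √74*71 = 37 + 71*√74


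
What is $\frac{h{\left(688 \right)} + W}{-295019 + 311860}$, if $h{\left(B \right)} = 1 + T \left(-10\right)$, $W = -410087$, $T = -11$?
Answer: $- \frac{409976}{16841} \approx -24.344$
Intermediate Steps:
$h{\left(B \right)} = 111$ ($h{\left(B \right)} = 1 - -110 = 1 + 110 = 111$)
$\frac{h{\left(688 \right)} + W}{-295019 + 311860} = \frac{111 - 410087}{-295019 + 311860} = - \frac{409976}{16841}$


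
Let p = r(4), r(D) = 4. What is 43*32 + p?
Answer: 1380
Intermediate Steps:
p = 4
43*32 + p = 43*32 + 4 = 1376 + 4 = 1380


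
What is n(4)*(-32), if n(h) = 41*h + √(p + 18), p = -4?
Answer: -5248 - 32*√14 ≈ -5367.7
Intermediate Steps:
n(h) = √14 + 41*h (n(h) = 41*h + √(-4 + 18) = 41*h + √14 = √14 + 41*h)
n(4)*(-32) = (√14 + 41*4)*(-32) = (√14 + 164)*(-32) = (164 + √14)*(-32) = -5248 - 32*√14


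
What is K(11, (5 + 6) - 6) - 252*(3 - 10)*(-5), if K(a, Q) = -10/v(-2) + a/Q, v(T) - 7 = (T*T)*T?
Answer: -44039/5 ≈ -8807.8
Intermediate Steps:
v(T) = 7 + T³ (v(T) = 7 + (T*T)*T = 7 + T²*T = 7 + T³)
K(a, Q) = 10 + a/Q (K(a, Q) = -10/(7 + (-2)³) + a/Q = -10/(7 - 8) + a/Q = -10/(-1) + a/Q = -10*(-1) + a/Q = 10 + a/Q)
K(11, (5 + 6) - 6) - 252*(3 - 10)*(-5) = (10 + 11/((5 + 6) - 6)) - 252*(3 - 10)*(-5) = (10 + 11/(11 - 6)) - (-1764)*(-5) = (10 + 11/5) - 252*35 = (10 + 11*(⅕)) - 8820 = (10 + 11/5) - 8820 = 61/5 - 8820 = -44039/5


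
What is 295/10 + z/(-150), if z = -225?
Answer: 31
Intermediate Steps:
295/10 + z/(-150) = 295/10 - 225/(-150) = 295*(⅒) - 225*(-1/150) = 59/2 + 3/2 = 31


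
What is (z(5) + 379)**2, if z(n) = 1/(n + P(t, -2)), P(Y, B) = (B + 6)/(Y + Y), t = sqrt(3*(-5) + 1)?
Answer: 2*(718584*sqrt(14) + 12438215*I)/(10*sqrt(14) + 173*I) ≈ 1.4379e+5 + 16.032*I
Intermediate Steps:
t = I*sqrt(14) (t = sqrt(-15 + 1) = sqrt(-14) = I*sqrt(14) ≈ 3.7417*I)
P(Y, B) = (6 + B)/(2*Y) (P(Y, B) = (6 + B)/((2*Y)) = (6 + B)*(1/(2*Y)) = (6 + B)/(2*Y))
z(n) = 1/(n - I*sqrt(14)/7) (z(n) = 1/(n + (6 - 2)/(2*((I*sqrt(14))))) = 1/(n + (1/2)*(-I*sqrt(14)/14)*4) = 1/(n - I*sqrt(14)/7))
(z(5) + 379)**2 = (7/(7*5 - I*sqrt(14)) + 379)**2 = (7/(35 - I*sqrt(14)) + 379)**2 = (379 + 7/(35 - I*sqrt(14)))**2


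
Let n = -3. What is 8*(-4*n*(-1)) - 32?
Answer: -128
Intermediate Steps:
8*(-4*n*(-1)) - 32 = 8*(-4*(-3)*(-1)) - 32 = 8*(12*(-1)) - 32 = 8*(-12) - 32 = -96 - 32 = -128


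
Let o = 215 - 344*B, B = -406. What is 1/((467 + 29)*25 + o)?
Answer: 1/152279 ≈ 6.5669e-6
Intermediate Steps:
o = 139879 (o = 215 - 344*(-406) = 215 + 139664 = 139879)
1/((467 + 29)*25 + o) = 1/((467 + 29)*25 + 139879) = 1/(496*25 + 139879) = 1/(12400 + 139879) = 1/152279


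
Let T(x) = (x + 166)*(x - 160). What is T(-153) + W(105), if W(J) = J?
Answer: -3964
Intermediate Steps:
T(x) = (-160 + x)*(166 + x) (T(x) = (166 + x)*(-160 + x) = (-160 + x)*(166 + x))
T(-153) + W(105) = (-26560 + (-153)**2 + 6*(-153)) + 105 = (-26560 + 23409 - 918) + 105 = -4069 + 105 = -3964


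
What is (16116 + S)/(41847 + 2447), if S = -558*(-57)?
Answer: 23961/22147 ≈ 1.0819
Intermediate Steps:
S = 31806
(16116 + S)/(41847 + 2447) = (16116 + 31806)/(41847 + 2447) = 47922/44294 = 47922*(1/44294) = 23961/22147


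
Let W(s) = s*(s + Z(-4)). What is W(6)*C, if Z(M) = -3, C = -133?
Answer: -2394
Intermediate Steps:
W(s) = s*(-3 + s) (W(s) = s*(s - 3) = s*(-3 + s))
W(6)*C = (6*(-3 + 6))*(-133) = (6*3)*(-133) = 18*(-133) = -2394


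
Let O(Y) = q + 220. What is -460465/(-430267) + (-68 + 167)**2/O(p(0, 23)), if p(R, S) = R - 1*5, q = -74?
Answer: 4284274757/62818982 ≈ 68.200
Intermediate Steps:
p(R, S) = -5 + R (p(R, S) = R - 5 = -5 + R)
O(Y) = 146 (O(Y) = -74 + 220 = 146)
-460465/(-430267) + (-68 + 167)**2/O(p(0, 23)) = -460465/(-430267) + (-68 + 167)**2/146 = -460465*(-1/430267) + 99**2*(1/146) = 460465/430267 + 9801*(1/146) = 460465/430267 + 9801/146 = 4284274757/62818982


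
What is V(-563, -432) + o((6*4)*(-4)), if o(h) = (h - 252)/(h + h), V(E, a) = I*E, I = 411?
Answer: -3702259/16 ≈ -2.3139e+5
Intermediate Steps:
V(E, a) = 411*E
o(h) = (-252 + h)/(2*h) (o(h) = (-252 + h)/((2*h)) = (-252 + h)*(1/(2*h)) = (-252 + h)/(2*h))
V(-563, -432) + o((6*4)*(-4)) = 411*(-563) + (-252 + (6*4)*(-4))/(2*(((6*4)*(-4)))) = -231393 + (-252 + 24*(-4))/(2*((24*(-4)))) = -231393 + (½)*(-252 - 96)/(-96) = -231393 + (½)*(-1/96)*(-348) = -231393 + 29/16 = -3702259/16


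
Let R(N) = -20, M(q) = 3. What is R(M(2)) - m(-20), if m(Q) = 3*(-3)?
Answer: -11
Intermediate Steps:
m(Q) = -9
R(M(2)) - m(-20) = -20 - 1*(-9) = -20 + 9 = -11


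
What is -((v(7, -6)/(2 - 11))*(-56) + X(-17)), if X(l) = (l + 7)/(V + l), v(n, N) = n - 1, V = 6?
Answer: -1262/33 ≈ -38.242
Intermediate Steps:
v(n, N) = -1 + n
X(l) = (7 + l)/(6 + l) (X(l) = (l + 7)/(6 + l) = (7 + l)/(6 + l))
-((v(7, -6)/(2 - 11))*(-56) + X(-17)) = -(((-1 + 7)/(2 - 11))*(-56) + (7 - 17)/(6 - 17)) = -((6/(-9))*(-56) - 10/(-11)) = -((6*(-1/9))*(-56) - 1/11*(-10)) = -(-2/3*(-56) + 10/11) = -(112/3 + 10/11) = -1*1262/33 = -1262/33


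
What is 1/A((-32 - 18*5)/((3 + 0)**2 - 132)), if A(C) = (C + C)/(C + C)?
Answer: 1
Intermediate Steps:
A(C) = 1 (A(C) = (2*C)/((2*C)) = (2*C)*(1/(2*C)) = 1)
1/A((-32 - 18*5)/((3 + 0)**2 - 132)) = 1/1 = 1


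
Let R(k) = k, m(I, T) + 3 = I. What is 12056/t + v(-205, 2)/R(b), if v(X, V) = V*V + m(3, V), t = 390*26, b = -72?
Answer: 17239/15210 ≈ 1.1334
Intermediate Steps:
m(I, T) = -3 + I
t = 10140
v(X, V) = V² (v(X, V) = V*V + (-3 + 3) = V² + 0 = V²)
12056/t + v(-205, 2)/R(b) = 12056/10140 + 2²/(-72) = 12056*(1/10140) + 4*(-1/72) = 3014/2535 - 1/18 = 17239/15210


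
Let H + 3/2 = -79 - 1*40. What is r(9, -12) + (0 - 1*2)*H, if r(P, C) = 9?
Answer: 250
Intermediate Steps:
H = -241/2 (H = -3/2 + (-79 - 1*40) = -3/2 + (-79 - 40) = -3/2 - 119 = -241/2 ≈ -120.50)
r(9, -12) + (0 - 1*2)*H = 9 + (0 - 1*2)*(-241/2) = 9 + (0 - 2)*(-241/2) = 9 - 2*(-241/2) = 9 + 241 = 250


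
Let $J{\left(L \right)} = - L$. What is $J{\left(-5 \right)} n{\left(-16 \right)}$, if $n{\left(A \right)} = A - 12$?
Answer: $-140$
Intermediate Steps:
$n{\left(A \right)} = -12 + A$
$J{\left(-5 \right)} n{\left(-16 \right)} = \left(-1\right) \left(-5\right) \left(-12 - 16\right) = 5 \left(-28\right) = -140$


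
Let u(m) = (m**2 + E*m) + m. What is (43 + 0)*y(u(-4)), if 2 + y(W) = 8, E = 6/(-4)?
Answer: 258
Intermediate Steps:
E = -3/2 (E = 6*(-1/4) = -3/2 ≈ -1.5000)
u(m) = m**2 - m/2 (u(m) = (m**2 - 3*m/2) + m = m**2 - m/2)
y(W) = 6 (y(W) = -2 + 8 = 6)
(43 + 0)*y(u(-4)) = (43 + 0)*6 = 43*6 = 258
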